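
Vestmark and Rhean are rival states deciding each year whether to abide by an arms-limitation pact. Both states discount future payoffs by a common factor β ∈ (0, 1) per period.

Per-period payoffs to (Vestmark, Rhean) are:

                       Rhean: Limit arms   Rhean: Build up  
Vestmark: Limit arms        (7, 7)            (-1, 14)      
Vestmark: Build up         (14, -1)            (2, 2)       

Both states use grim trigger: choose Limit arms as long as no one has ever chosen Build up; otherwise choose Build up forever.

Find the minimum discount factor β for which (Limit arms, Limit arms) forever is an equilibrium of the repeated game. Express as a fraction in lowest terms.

One-period gain from deviating is 14 − 7 = 7. The loss is 7 − 2 = 5 in every subsequent period, with present value 5·β/(1−β).
Deviation is unprofitable when 5·β/(1−β) ≥ 7, i.e. β/(1−β) ≥ 7/5.
Equivalently β ≥ 7/(7+5) = 7/12.

7/12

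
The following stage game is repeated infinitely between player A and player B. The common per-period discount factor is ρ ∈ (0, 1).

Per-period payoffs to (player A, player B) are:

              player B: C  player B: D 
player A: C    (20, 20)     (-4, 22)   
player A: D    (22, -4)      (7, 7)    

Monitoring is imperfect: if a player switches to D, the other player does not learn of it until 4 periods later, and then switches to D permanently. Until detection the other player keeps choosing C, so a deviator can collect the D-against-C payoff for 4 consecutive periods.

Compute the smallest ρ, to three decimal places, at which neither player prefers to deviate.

Deviating for the 4 undetected periods gains 22−20 = 2 per period over cooperation, then loses 20−7 = 13 per period forever once punishment starts.
Gain: 2(1 + ρ + … + ρ^3); loss: 13·ρ^4/(1−ρ).
No profitable deviation ⇔ 2(1−ρ^4) ≤ 13·ρ^4, i.e. ρ^4 ≥ 2/(2+13) = 2/15.
Hence ρ ≥ (2/15)^(1/4) ≈ 0.604.

0.604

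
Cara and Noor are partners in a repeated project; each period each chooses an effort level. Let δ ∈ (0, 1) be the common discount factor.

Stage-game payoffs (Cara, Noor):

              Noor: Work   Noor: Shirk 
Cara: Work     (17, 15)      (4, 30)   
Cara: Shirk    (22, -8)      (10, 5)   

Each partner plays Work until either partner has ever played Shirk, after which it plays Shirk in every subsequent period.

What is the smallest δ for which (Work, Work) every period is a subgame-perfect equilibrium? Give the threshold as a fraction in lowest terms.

Cara: cooperation gives 17 each period; deviation gives 22 once then 10 forever.
  17/(1−δ) ≥ 22 + 10δ/(1−δ) ⇒ δ ≥ 5/12.
Noor: cooperation gives 15 each period; deviation gives 30 once then 5 forever.
  δ ≥ 15/25 = 3/5.
Both must hold, so the binding constraint is Noor's: δ ≥ 3/5.

3/5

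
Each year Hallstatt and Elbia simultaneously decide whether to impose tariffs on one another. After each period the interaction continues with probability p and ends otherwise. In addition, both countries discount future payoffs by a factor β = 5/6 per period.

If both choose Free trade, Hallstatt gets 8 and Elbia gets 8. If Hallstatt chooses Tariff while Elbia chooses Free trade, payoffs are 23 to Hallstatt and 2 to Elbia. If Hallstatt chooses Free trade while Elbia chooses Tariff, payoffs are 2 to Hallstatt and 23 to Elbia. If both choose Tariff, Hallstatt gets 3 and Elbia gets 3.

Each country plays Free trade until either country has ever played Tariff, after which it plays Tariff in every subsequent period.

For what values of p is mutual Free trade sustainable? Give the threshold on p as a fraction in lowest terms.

9/10

Expected continuation weight on next period's payoff is β·p = 5/6·p, which plays the role of the discount factor.
Cooperation requires 5/6·p ≥ (23−8)/(23−3) = 3/4, hence p ≥ 9/10.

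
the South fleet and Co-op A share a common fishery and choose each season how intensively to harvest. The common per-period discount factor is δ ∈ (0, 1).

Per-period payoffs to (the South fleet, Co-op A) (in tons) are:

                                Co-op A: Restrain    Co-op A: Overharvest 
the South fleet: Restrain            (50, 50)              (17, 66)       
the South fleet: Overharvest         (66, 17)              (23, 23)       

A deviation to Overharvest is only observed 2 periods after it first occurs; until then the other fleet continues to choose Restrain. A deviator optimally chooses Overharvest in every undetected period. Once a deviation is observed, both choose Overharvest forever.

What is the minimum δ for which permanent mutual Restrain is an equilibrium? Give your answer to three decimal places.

0.610

A deviator earns 66 for 2 periods, then 23 forever; cooperating earns 50 forever. Multiplying the IC by (1−δ):
50 ≥ 66(1−δ^2) + 23δ^2, so 43·δ^2 ≥ 16 and δ^2 ≥ 16/43.
δ ≥ (16/43)^(1/2) ≈ 0.610.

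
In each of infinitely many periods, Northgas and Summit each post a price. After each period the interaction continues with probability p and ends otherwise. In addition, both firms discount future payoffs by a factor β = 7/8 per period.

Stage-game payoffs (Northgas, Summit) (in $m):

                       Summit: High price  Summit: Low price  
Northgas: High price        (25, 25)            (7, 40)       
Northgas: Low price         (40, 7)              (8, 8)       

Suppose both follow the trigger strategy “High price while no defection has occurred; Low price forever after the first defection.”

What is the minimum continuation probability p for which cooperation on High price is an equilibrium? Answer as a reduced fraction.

15/28

With continuation probability p and discount β, the effective per-period discount factor is βp.
Grim-trigger IC: βp ≥ (40−25)/(40−8) = 15/32.
So p ≥ (15/32)/(7/8) = 15/28.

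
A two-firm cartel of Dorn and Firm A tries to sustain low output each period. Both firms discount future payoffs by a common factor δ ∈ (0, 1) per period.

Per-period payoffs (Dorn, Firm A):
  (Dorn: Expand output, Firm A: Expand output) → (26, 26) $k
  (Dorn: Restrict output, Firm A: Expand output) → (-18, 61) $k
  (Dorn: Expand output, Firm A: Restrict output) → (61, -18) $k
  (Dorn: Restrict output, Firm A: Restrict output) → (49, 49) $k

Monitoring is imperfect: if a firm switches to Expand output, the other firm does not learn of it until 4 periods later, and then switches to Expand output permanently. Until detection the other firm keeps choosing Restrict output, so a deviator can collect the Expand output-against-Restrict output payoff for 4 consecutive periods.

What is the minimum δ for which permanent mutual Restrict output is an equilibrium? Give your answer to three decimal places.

The best deviation is to choose Expand output for all 4 undetected periods, earning 61 each, then 26 forever once detected.
Deviation value: 61(1−δ^4)/(1−δ) + 26δ^4/(1−δ); cooperation value: 49/(1−δ).
IC: 49 ≥ 61(1−δ^4) + 26δ^4 = 61 − 35δ^4.
So δ^4 ≥ 12/35, giving δ ≥ (12/35)^(1/4) ≈ 0.765.

0.765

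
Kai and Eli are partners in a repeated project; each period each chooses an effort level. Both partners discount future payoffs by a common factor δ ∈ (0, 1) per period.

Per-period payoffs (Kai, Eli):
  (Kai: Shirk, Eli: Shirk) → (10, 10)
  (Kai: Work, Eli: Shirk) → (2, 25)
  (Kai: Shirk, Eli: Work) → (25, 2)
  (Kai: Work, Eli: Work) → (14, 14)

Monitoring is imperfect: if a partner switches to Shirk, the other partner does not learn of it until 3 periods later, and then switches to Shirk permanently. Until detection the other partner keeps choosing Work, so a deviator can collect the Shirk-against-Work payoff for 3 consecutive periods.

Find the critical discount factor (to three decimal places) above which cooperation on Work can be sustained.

0.902

A deviator earns 25 for 3 periods, then 10 forever; cooperating earns 14 forever. Multiplying the IC by (1−δ):
14 ≥ 25(1−δ^3) + 10δ^3, so 15·δ^3 ≥ 11 and δ^3 ≥ 11/15.
δ ≥ (11/15)^(1/3) ≈ 0.902.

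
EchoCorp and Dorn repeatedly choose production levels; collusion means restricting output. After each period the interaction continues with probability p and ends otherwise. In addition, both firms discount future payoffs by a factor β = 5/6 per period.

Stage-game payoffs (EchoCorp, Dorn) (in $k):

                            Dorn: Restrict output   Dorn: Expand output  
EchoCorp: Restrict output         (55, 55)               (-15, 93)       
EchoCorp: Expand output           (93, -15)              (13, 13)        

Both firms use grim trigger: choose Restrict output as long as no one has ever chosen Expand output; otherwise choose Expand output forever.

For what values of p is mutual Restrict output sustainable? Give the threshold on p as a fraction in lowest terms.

Expected continuation weight on next period's payoff is β·p = 5/6·p, which plays the role of the discount factor.
Cooperation requires 5/6·p ≥ (93−55)/(93−13) = 19/40, hence p ≥ 57/100.

57/100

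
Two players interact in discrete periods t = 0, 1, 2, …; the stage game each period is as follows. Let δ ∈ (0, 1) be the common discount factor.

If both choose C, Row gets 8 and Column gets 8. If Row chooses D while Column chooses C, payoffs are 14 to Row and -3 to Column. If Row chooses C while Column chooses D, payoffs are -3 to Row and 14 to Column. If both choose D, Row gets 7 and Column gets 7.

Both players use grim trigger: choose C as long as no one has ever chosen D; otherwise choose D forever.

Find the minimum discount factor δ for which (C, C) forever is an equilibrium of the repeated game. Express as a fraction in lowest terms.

6/7

8/(1−δ) ≥ 14 + 7δ/(1−δ)
8 ≥ 14 − 7δ
δ ≥ 6/7.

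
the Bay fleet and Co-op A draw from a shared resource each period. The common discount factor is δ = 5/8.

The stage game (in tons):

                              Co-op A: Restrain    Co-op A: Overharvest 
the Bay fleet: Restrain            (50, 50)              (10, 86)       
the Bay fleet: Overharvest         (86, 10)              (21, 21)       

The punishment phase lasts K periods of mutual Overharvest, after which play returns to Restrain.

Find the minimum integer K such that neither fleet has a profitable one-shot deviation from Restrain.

3

No profitable deviation requires (50−21)(δ+…+δ^K) ≥ 86−50, i.e. δ+…+δ^K ≥ 36/29 ≈ 1.2414.
With δ = 5/8, the partial sums are K=1: 0.6250, K=2: 1.0156, K=3: 1.2598.
K = 3 is the first length at which the sum reaches 1.2414.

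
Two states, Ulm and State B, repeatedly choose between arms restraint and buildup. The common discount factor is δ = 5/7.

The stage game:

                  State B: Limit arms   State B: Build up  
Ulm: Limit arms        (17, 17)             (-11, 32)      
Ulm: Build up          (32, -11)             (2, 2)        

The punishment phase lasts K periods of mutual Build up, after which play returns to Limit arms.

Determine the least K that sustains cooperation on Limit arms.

2

IC: δ(1−δ^K)/(1−δ) ≥ (32−17)/(17−2) = 1.
With δ = 5/7: need 1 − δ^K ≥ 1·(1−5/7)/(5/7), i.e. δ^K ≤ 0.6000.
Since (5/7)^1 = 0.7143 and (5/7)^2 = 0.5102, the smallest such K is 2.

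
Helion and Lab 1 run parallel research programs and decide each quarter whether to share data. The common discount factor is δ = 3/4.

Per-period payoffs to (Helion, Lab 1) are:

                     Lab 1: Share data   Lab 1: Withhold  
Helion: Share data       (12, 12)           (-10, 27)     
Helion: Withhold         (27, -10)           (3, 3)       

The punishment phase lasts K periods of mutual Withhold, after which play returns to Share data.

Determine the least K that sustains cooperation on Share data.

Need Σ_{k=1}^{K} δ^k ≥ (27−12)/(12−3) = 1.6667 at δ = 3/4.
At K = 2 the sum is 1.3125 < 1.6667; at K = 3 it is 1.7344 ≥ 1.6667.
So the minimum punishment length is K = 3.

3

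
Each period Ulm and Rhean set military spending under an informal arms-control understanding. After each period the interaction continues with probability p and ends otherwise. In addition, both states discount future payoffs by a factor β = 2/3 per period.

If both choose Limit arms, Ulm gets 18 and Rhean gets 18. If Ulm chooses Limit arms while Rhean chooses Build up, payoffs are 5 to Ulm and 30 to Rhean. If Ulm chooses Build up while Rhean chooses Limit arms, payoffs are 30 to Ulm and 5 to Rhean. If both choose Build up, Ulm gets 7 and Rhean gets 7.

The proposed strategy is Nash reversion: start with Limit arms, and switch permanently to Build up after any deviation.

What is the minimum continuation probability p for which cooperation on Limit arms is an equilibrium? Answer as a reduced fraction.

18/23

With continuation probability p and discount β, the effective per-period discount factor is βp.
Grim-trigger IC: βp ≥ (30−18)/(30−7) = 12/23.
So p ≥ (12/23)/(2/3) = 18/23.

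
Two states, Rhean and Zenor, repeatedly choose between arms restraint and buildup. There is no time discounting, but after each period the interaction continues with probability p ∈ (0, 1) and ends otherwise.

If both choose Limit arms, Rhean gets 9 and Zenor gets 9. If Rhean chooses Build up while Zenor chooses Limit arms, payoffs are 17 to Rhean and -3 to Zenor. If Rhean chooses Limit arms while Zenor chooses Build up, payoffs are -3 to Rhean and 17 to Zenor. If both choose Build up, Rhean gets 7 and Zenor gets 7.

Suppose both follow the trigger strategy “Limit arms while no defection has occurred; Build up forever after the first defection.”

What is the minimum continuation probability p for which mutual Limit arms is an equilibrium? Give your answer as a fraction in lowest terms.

With no time discounting, the continuation probability p plays the role of the discount factor.
Grim-trigger IC: 9/(1−p) ≥ 17 + 7p/(1−p) ⇒ p ≥ (17−9)/(17−7) = 4/5.

4/5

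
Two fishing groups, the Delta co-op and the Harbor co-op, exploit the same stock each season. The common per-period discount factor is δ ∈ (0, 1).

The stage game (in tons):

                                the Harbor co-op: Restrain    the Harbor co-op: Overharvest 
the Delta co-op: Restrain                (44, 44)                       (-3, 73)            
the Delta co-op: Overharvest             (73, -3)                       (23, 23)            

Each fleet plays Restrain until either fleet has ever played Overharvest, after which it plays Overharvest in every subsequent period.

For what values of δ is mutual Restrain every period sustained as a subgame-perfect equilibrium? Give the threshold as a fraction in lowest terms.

29/50

Cooperation forever yields 44 each period: 44/(1−δ).
Deviating yields 73 once, then 23 forever: 73 + 23δ/(1−δ).
No profitable deviation requires 44/(1−δ) ≥ 73 + 23δ/(1−δ).
Multiplying by (1−δ): 44 ≥ 73(1−δ) + 23δ = 73 − 50δ.
So 50δ ≥ 29, i.e. δ ≥ 29/50.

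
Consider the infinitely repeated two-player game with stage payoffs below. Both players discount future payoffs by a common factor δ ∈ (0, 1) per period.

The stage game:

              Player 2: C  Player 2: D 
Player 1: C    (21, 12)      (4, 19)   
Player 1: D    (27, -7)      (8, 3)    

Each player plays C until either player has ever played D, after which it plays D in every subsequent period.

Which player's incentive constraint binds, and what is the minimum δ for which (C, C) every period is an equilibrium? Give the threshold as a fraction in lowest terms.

For Player 1: deviation gain 27−21 = 6, per-period punishment loss 21−8 = 13. IC gives δ ≥ 6/19.
For Player 2: gain 7, loss 9 per period, so δ ≥ 7/16.
The tighter constraint is Player 2's, so cooperation needs δ ≥ 7/16.

Player 2; δ ≥ 7/16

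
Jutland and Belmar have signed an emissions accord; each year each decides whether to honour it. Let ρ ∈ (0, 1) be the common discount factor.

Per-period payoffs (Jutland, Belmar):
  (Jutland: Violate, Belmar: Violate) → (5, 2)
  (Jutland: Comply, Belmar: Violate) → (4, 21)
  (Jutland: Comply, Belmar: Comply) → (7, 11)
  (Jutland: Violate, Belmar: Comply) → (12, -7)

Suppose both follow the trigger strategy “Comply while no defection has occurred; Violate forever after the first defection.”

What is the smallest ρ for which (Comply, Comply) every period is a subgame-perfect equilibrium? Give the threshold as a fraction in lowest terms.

5/7

Jutland: cooperation gives 7 each period; deviation gives 12 once then 5 forever.
  7/(1−ρ) ≥ 12 + 5ρ/(1−ρ) ⇒ ρ ≥ 5/7.
Belmar: cooperation gives 11 each period; deviation gives 21 once then 2 forever.
  ρ ≥ 10/19.
Both must hold, so the binding constraint is Jutland's: ρ ≥ 5/7.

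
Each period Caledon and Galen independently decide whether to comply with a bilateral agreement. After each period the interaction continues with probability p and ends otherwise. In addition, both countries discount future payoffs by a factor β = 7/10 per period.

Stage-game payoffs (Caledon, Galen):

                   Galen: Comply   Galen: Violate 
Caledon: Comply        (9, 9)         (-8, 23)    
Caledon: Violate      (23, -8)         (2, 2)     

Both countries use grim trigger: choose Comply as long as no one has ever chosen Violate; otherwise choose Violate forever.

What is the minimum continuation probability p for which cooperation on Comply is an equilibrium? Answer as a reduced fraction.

20/21

With continuation probability p and discount β, the effective per-period discount factor is βp.
Grim-trigger IC: βp ≥ (23−9)/(23−2) = 2/3.
So p ≥ (2/3)/(7/10) = 20/21.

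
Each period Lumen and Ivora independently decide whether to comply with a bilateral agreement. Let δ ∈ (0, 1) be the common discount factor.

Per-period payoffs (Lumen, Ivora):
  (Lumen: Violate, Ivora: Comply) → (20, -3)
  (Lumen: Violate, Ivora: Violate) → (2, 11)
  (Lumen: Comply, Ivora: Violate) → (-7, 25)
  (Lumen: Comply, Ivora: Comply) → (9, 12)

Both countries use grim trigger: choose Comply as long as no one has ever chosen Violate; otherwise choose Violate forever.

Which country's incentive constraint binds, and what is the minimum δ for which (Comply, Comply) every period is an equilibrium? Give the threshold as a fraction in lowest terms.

Lumen's threshold: (20−9)/(20−2) = 11/18.
Ivora's threshold: (25−12)/(25−11) = 13/14.
11/18 < 13/14, so Ivora binds and δ* = 13/14.

Ivora; δ ≥ 13/14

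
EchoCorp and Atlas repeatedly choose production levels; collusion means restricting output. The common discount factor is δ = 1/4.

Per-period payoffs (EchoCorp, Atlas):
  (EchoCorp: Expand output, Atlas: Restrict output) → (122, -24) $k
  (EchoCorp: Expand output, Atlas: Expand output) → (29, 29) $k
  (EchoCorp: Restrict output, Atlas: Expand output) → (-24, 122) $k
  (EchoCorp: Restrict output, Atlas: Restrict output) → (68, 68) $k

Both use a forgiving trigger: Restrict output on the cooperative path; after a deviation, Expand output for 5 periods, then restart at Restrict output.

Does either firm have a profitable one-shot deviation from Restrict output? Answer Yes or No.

Comparing payoff streams over the 6 periods until play realigns: cooperate → 68(1+δ+…+δ^5); deviate → 122 + 29(δ+…+δ^5).
Cooperation is sustained iff (68−29)(δ+…+δ^5) ≥ 122−68.
δ+…+δ^5 = 1/4·(1−(1/4)^5)/(1−1/4) = 0.3330, and (122−68)/(68−29) = 1.3846.
0.3330 < 1.3846, so cooperation is not sustainable.

Yes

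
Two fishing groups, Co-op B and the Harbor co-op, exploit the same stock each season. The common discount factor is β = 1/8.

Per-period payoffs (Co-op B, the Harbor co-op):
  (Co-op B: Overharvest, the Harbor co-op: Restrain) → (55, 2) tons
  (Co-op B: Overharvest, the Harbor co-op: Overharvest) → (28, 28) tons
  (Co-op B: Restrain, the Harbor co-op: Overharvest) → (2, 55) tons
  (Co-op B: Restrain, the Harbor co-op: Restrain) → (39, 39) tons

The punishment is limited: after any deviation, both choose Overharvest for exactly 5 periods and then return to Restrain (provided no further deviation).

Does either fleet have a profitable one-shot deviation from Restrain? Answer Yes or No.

Yes

Comparing payoff streams over the 6 periods until play realigns: cooperate → 39(1+β+…+β^5); deviate → 55 + 28(β+…+β^5).
Cooperation is sustained iff (39−28)(β+…+β^5) ≥ 55−39.
β+…+β^5 = 1/8·(1−(1/8)^5)/(1−1/8) = 0.1429, and (55−39)/(39−28) = 1.4545.
0.1429 < 1.4545, so cooperation is not sustainable.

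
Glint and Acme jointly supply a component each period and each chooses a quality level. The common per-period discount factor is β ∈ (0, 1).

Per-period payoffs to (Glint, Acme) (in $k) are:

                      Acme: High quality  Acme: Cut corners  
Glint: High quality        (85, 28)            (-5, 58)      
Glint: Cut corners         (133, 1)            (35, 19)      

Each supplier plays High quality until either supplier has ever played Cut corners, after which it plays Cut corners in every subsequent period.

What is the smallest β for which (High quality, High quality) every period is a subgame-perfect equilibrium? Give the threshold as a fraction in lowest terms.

Glint: cooperation gives 85 each period; deviation gives 133 once then 35 forever.
  85/(1−β) ≥ 133 + 35β/(1−β) ⇒ β ≥ 48/98 = 24/49.
Acme: cooperation gives 28 each period; deviation gives 58 once then 19 forever.
  β ≥ 30/39 = 10/13.
Both must hold, so the binding constraint is Acme's: β ≥ 10/13.

10/13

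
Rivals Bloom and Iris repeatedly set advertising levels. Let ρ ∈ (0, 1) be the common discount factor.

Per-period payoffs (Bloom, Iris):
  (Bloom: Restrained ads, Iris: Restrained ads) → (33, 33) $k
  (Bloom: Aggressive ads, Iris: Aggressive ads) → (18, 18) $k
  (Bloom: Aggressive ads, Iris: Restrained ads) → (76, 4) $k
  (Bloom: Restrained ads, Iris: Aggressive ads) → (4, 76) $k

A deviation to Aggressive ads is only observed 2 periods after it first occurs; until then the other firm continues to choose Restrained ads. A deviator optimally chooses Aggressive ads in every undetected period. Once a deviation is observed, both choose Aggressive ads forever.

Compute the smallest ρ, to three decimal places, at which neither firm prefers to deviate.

0.861

The best deviation is to choose Aggressive ads for all 2 undetected periods, earning 76 each, then 18 forever once detected.
Deviation value: 76(1−ρ^2)/(1−ρ) + 18ρ^2/(1−ρ); cooperation value: 33/(1−ρ).
IC: 33 ≥ 76(1−ρ^2) + 18ρ^2 = 76 − 58ρ^2.
So ρ^2 ≥ 43/58, giving ρ ≥ (43/58)^(1/2) ≈ 0.861.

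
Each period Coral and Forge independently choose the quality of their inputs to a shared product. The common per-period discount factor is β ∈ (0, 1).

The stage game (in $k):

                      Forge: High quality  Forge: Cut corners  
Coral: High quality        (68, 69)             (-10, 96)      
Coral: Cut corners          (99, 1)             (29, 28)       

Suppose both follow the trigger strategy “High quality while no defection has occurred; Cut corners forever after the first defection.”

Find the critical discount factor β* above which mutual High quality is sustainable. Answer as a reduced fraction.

31/70

Coral's threshold: (99−68)/(99−29) = 31/70.
Forge's threshold: (96−69)/(96−28) = 27/68.
31/70 > 27/68, so Coral binds and β* = 31/70.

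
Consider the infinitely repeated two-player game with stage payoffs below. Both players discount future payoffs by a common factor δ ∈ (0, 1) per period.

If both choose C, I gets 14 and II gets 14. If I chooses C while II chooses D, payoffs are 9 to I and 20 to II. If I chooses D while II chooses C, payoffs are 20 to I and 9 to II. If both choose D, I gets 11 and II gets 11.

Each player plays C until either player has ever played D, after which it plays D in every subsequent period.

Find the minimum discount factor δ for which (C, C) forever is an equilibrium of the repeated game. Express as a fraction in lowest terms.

2/3

14/(1−δ) ≥ 20 + 11δ/(1−δ)
14 ≥ 20 − 9δ
δ ≥ 6/9 = 2/3.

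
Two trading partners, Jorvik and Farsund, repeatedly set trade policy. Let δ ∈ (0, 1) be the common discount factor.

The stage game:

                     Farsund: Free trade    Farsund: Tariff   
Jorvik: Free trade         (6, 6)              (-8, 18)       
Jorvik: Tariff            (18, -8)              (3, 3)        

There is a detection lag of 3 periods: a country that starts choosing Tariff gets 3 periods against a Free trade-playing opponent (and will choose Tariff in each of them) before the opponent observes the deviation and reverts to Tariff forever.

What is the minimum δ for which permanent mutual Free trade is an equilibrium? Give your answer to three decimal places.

Deviating for the 3 undetected periods gains 18−6 = 12 per period over cooperation, then loses 6−3 = 3 per period forever once punishment starts.
Gain: 12(1 + δ + … + δ^2); loss: 3·δ^3/(1−δ).
No profitable deviation ⇔ 12(1−δ^3) ≤ 3·δ^3, i.e. δ^3 ≥ 12/(12+3) = 4/5.
Hence δ ≥ (4/5)^(1/3) ≈ 0.928.

0.928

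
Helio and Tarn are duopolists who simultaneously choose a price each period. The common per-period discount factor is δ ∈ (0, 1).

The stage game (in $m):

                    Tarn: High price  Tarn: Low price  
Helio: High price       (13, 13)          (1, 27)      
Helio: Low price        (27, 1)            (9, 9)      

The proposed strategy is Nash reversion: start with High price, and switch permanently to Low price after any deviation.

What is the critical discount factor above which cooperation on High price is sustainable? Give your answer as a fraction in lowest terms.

13/(1−δ) ≥ 27 + 9δ/(1−δ)
13 ≥ 27 − 18δ
δ ≥ 14/18 = 7/9.

7/9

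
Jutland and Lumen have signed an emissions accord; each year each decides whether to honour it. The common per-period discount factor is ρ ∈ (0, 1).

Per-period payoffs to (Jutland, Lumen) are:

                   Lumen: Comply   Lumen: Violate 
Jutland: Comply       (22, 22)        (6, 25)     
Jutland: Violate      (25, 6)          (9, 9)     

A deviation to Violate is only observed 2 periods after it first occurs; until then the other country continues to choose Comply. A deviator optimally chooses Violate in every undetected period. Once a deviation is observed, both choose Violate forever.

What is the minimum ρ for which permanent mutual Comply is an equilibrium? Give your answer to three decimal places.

Deviating for the 2 undetected periods gains 25−22 = 3 per period over cooperation, then loses 22−9 = 13 per period forever once punishment starts.
Gain: 3(1 + ρ + … + ρ^1); loss: 13·ρ^2/(1−ρ).
No profitable deviation ⇔ 3(1−ρ^2) ≤ 13·ρ^2, i.e. ρ^2 ≥ 3/(3+13) = 3/16.
Hence ρ ≥ (3/16)^(1/2) ≈ 0.433.

0.433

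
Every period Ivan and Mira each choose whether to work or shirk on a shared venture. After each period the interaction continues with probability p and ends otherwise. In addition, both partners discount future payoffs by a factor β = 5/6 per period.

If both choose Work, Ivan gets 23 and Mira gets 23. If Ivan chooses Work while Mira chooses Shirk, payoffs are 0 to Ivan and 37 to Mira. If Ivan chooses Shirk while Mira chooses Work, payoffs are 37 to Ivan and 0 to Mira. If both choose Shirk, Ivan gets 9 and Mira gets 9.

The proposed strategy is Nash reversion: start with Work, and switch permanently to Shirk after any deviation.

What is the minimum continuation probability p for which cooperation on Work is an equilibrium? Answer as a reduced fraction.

3/5

Expected continuation weight on next period's payoff is β·p = 5/6·p, which plays the role of the discount factor.
Cooperation requires 5/6·p ≥ (37−23)/(37−9) = 1/2, hence p ≥ 3/5.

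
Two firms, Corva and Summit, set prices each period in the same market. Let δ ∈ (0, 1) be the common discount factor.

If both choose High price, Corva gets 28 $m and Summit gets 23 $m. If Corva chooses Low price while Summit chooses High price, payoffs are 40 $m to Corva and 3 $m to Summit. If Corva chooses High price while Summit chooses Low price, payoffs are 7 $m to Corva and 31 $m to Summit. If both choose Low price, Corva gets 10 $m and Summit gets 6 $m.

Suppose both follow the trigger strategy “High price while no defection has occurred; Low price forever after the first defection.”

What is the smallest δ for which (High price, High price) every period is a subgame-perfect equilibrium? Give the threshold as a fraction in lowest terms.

2/5

Corva's threshold: (40−28)/(40−10) = 2/5.
Summit's threshold: (31−23)/(31−6) = 8/25.
2/5 > 8/25, so Corva binds and δ* = 2/5.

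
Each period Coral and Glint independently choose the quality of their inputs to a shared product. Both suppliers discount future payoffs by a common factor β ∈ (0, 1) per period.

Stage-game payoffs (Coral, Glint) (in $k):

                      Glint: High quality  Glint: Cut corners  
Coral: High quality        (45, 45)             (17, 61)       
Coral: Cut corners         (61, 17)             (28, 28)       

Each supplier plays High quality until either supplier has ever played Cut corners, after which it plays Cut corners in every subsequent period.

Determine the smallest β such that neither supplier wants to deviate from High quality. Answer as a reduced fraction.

One-period gain from deviating is 61 − 45 = 16. The loss is 45 − 28 = 17 in every subsequent period, with present value 17·β/(1−β).
Deviation is unprofitable when 17·β/(1−β) ≥ 16, i.e. β/(1−β) ≥ 16/17.
Equivalently β ≥ 16/(16+17) = 16/33.

16/33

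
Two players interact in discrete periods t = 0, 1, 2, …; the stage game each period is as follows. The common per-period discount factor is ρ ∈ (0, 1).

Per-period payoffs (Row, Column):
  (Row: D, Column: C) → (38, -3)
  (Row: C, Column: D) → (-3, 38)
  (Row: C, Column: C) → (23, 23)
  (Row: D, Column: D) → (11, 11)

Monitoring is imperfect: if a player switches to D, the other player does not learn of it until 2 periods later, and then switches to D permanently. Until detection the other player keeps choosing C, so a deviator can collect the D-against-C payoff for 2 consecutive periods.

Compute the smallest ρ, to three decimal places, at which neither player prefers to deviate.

The best deviation is to choose D for all 2 undetected periods, earning 38 each, then 11 forever once detected.
Deviation value: 38(1−ρ^2)/(1−ρ) + 11ρ^2/(1−ρ); cooperation value: 23/(1−ρ).
IC: 23 ≥ 38(1−ρ^2) + 11ρ^2 = 38 − 27ρ^2.
So ρ^2 ≥ 15/27 = 5/9, giving ρ ≥ (5/9)^(1/2) ≈ 0.745.

0.745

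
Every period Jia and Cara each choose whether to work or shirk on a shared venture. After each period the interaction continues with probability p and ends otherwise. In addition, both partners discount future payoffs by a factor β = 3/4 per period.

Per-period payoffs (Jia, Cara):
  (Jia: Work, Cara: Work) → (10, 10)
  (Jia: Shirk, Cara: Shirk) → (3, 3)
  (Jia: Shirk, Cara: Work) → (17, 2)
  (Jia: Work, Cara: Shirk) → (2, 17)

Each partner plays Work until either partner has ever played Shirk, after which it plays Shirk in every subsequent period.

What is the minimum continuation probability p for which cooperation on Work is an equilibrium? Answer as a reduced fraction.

2/3

Expected continuation weight on next period's payoff is β·p = 3/4·p, which plays the role of the discount factor.
Cooperation requires 3/4·p ≥ (17−10)/(17−3) = 1/2, hence p ≥ 2/3.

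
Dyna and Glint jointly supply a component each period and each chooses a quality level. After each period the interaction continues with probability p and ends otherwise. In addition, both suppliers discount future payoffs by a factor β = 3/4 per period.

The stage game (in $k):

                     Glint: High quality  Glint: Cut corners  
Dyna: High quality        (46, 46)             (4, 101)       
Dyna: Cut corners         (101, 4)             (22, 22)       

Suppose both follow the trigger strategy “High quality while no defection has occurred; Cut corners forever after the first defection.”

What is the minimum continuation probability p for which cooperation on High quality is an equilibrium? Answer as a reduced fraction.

With continuation probability p and discount β, the effective per-period discount factor is βp.
Grim-trigger IC: βp ≥ (101−46)/(101−22) = 55/79.
So p ≥ (55/79)/(3/4) = 220/237.

220/237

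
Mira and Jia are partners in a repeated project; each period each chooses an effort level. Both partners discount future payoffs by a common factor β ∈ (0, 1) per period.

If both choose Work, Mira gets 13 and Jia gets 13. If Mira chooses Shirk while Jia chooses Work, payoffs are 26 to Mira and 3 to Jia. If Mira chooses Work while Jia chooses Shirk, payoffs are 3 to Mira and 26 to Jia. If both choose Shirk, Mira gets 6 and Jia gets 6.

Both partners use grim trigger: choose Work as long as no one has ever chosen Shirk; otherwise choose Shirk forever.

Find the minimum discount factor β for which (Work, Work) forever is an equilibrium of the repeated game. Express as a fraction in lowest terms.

13/(1−β) ≥ 26 + 6β/(1−β)
13 ≥ 26 − 20β
β ≥ 13/20.

13/20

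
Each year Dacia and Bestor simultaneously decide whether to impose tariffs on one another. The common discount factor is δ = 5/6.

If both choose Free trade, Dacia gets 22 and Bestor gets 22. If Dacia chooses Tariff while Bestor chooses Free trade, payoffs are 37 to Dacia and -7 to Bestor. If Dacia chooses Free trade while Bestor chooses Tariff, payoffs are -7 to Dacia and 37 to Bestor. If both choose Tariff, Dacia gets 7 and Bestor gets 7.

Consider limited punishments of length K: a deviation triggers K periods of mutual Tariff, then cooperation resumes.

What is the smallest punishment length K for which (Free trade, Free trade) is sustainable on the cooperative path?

Need Σ_{k=1}^{K} δ^k ≥ (37−22)/(22−7) = 1.0000 at δ = 5/6.
At K = 1 the sum is 0.8333 < 1.0000; at K = 2 it is 1.5278 ≥ 1.0000.
So the minimum punishment length is K = 2.

2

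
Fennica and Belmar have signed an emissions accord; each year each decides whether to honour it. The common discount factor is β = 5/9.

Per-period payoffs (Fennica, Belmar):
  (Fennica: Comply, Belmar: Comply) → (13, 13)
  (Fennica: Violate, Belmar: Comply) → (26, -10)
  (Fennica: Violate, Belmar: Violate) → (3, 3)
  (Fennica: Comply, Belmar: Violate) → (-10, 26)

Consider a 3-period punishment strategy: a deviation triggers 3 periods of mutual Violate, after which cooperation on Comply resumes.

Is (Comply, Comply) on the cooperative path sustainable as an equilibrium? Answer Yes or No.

IC: β+…+β^3 ≥ (26−13)/(13−3) = 13/10.
At β = 5/9: partial sum = 1.0357 < 1.3000. Cooperation not sustainable.

No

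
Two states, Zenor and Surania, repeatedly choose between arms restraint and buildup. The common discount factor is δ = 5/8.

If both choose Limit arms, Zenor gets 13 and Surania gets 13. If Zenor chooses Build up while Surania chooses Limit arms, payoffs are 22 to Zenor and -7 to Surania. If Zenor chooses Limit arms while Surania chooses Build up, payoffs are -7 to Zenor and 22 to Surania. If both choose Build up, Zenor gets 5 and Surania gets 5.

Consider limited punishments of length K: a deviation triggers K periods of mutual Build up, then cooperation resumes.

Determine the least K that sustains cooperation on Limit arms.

3

IC: δ(1−δ^K)/(1−δ) ≥ (22−13)/(13−5) = 9/8.
With δ = 5/8: need 1 − δ^K ≥ 9/8·(1−5/8)/(5/8), i.e. δ^K ≤ 0.3250.
Since (5/8)^2 = 0.3906 and (5/8)^3 = 0.2441, the smallest such K is 3.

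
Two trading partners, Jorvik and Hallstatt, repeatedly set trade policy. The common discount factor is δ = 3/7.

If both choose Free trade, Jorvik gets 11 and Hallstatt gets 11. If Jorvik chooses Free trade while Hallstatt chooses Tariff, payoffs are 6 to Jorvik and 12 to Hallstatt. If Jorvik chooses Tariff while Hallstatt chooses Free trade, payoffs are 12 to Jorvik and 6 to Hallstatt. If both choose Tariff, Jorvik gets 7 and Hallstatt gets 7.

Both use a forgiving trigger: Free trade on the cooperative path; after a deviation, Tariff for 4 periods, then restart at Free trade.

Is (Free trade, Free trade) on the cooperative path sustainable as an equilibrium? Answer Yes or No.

IC: δ+…+δ^4 ≥ (12−11)/(11−7) = 1/4.
At δ = 3/7: partial sum = 0.7247 ≥ 0.2500. Cooperation sustainable.

Yes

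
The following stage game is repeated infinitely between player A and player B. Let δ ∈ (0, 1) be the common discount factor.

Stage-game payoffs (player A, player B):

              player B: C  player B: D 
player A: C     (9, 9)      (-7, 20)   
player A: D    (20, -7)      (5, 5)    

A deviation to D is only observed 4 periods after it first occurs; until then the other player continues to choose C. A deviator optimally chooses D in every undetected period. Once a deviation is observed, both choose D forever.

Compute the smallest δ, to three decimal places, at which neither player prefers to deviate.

The best deviation is to choose D for all 4 undetected periods, earning 20 each, then 5 forever once detected.
Deviation value: 20(1−δ^4)/(1−δ) + 5δ^4/(1−δ); cooperation value: 9/(1−δ).
IC: 9 ≥ 20(1−δ^4) + 5δ^4 = 20 − 15δ^4.
So δ^4 ≥ 11/15, giving δ ≥ (11/15)^(1/4) ≈ 0.925.

0.925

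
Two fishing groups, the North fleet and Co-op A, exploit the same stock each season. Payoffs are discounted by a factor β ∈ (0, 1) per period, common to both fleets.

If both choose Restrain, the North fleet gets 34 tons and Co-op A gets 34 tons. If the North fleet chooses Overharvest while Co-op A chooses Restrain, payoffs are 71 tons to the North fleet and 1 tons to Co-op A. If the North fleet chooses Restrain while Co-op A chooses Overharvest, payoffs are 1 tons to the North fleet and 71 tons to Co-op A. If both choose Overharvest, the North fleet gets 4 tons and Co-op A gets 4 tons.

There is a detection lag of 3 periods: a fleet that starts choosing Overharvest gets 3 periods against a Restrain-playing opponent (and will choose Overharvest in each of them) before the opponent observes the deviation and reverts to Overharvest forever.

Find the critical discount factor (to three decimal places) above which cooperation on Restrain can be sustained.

0.820

Deviating for the 3 undetected periods gains 71−34 = 37 per period over cooperation, then loses 34−4 = 30 per period forever once punishment starts.
Gain: 37(1 + β + … + β^2); loss: 30·β^3/(1−β).
No profitable deviation ⇔ 37(1−β^3) ≤ 30·β^3, i.e. β^3 ≥ 37/(37+30) = 37/67.
Hence β ≥ (37/67)^(1/3) ≈ 0.820.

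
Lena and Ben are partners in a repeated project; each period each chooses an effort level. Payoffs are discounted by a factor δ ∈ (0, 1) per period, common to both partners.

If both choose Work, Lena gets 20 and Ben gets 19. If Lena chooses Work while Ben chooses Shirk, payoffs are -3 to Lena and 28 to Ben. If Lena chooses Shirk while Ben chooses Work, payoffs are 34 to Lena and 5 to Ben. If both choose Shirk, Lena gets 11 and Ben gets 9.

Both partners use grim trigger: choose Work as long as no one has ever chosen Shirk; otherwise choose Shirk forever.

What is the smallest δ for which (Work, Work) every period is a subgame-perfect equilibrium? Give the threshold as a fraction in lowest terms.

Lena: cooperation gives 20 each period; deviation gives 34 once then 11 forever.
  20/(1−δ) ≥ 34 + 11δ/(1−δ) ⇒ δ ≥ 14/23.
Ben: cooperation gives 19 each period; deviation gives 28 once then 9 forever.
  δ ≥ 9/19.
Both must hold, so the binding constraint is Lena's: δ ≥ 14/23.

14/23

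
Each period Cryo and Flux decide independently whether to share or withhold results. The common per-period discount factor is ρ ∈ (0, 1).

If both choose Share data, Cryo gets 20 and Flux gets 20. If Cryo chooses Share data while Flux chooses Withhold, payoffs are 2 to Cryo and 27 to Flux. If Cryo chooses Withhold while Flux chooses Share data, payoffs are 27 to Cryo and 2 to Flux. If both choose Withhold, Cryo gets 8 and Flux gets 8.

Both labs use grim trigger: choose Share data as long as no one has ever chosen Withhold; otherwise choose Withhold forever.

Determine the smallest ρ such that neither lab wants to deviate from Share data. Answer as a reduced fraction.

Under grim trigger the critical discount factor is (T−C)/(T−P) with T = 27, C = 20, P = 8.
ρ* = (27−20)/(27−8) = 7/19.

7/19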